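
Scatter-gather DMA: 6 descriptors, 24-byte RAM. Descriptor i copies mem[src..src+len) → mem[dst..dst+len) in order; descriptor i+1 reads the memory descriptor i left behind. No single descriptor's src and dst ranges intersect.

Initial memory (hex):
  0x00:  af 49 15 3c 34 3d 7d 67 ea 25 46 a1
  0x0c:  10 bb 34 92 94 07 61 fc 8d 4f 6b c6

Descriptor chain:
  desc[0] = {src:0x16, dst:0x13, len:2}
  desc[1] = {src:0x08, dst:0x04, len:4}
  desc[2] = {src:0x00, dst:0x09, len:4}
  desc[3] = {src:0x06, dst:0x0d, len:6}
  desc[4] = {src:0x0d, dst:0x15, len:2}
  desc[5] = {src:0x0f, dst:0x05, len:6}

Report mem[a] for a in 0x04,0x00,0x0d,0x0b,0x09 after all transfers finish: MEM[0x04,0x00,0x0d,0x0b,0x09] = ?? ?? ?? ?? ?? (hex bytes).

MEM[0x04,0x00,0x0d,0x0b,0x09] = ea af 46 15 6b

  after D0: wrote 2B at 0x13 = 6bc6
  after D1: wrote 4B at 0x04 = ea2546a1
  after D2: wrote 4B at 0x09 = af49153c
  after D3: wrote 6B at 0x0d = 46a1eaaf4915
  after D4: wrote 2B at 0x15 = 46a1
  after D5: wrote 6B at 0x05 = eaaf49156bc6
query mem[0x04]=0xea, mem[0x00]=0xaf, mem[0x0d]=0x46, mem[0x0b]=0x15, mem[0x09]=0x6b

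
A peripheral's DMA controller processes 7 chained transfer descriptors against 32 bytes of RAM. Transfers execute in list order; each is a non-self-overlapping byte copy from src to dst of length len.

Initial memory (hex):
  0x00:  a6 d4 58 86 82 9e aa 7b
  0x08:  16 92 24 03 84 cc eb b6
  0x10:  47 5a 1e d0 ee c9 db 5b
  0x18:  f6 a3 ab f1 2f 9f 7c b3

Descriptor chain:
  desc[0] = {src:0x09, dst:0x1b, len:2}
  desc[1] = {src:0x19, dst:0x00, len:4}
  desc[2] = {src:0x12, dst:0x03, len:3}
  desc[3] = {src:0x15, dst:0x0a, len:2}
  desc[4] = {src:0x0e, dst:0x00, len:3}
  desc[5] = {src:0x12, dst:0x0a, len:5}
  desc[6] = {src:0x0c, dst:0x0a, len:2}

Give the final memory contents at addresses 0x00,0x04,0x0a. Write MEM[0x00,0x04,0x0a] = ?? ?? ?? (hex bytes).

MEM[0x00,0x04,0x0a] = eb d0 ee

D0: mem[0x1b..0x1c] <- [92 24]
D1: mem[0x00..0x03] <- [a3 ab 92 24]
D2: mem[0x03..0x05] <- [1e d0 ee]
D3: mem[0x0a..0x0b] <- [c9 db]
D4: mem[0x00..0x02] <- [eb b6 47]
D5: mem[0x0a..0x0e] <- [1e d0 ee c9 db]
D6: mem[0x0a..0x0b] <- [ee c9]
query mem[0x00]=0xeb, mem[0x04]=0xd0, mem[0x0a]=0xee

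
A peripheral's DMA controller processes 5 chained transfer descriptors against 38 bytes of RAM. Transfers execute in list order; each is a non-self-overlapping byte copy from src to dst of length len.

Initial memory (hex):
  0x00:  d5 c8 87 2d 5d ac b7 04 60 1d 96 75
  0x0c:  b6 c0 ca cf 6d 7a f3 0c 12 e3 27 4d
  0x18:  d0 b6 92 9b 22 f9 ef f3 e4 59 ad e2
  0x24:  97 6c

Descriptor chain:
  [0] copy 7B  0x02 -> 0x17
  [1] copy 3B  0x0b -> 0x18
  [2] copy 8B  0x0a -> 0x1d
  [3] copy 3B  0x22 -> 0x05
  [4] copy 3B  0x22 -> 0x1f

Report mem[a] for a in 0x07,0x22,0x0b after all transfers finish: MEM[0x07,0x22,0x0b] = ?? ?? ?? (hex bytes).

[0] 0x02->0x17 len=7 : 87 2d 5d ac b7 04 60
[1] 0x0b->0x18 len=3 : 75 b6 c0
[2] 0x0a->0x1d len=8 : 96 75 b6 c0 ca cf 6d 7a
[3] 0x22->0x05 len=3 : cf 6d 7a
[4] 0x22->0x1f len=3 : cf 6d 7a
query mem[0x07]=0x7a, mem[0x22]=0xcf, mem[0x0b]=0x75

MEM[0x07,0x22,0x0b] = 7a cf 75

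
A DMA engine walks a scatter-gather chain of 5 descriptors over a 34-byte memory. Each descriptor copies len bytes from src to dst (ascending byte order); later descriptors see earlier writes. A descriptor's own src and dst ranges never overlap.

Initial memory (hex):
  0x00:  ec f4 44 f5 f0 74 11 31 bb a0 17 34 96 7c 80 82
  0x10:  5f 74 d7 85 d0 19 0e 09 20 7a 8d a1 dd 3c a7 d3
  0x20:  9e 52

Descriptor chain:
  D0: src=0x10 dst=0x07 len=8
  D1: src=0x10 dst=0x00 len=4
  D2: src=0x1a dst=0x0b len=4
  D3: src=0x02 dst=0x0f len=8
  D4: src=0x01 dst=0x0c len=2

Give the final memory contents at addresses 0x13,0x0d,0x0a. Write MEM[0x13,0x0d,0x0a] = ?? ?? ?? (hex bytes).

MEM[0x13,0x0d,0x0a] = 11 d7 85

[0] 0x10->0x07 len=8 : 5f 74 d7 85 d0 19 0e 09
[1] 0x10->0x00 len=4 : 5f 74 d7 85
[2] 0x1a->0x0b len=4 : 8d a1 dd 3c
[3] 0x02->0x0f len=8 : d7 85 f0 74 11 5f 74 d7
[4] 0x01->0x0c len=2 : 74 d7
query mem[0x13]=0x11, mem[0x0d]=0xd7, mem[0x0a]=0x85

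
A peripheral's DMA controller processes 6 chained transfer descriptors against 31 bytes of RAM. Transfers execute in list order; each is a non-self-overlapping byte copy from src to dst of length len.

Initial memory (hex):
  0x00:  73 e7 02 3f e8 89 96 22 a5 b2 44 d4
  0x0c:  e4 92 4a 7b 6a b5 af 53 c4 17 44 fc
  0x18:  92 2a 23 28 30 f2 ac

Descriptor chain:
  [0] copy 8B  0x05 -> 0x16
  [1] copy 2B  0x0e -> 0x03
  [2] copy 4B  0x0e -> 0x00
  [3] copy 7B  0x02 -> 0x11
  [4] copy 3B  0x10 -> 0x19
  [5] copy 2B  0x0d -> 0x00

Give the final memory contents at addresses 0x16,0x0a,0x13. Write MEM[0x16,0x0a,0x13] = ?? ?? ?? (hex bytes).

D0: mem[0x16..0x1d] <- [89 96 22 a5 b2 44 d4 e4]
D1: mem[0x03..0x04] <- [4a 7b]
D2: mem[0x00..0x03] <- [4a 7b 6a b5]
D3: mem[0x11..0x17] <- [6a b5 7b 89 96 22 a5]
D4: mem[0x19..0x1b] <- [6a 6a b5]
D5: mem[0x00..0x01] <- [92 4a]
query mem[0x16]=0x22, mem[0x0a]=0x44, mem[0x13]=0x7b

MEM[0x16,0x0a,0x13] = 22 44 7b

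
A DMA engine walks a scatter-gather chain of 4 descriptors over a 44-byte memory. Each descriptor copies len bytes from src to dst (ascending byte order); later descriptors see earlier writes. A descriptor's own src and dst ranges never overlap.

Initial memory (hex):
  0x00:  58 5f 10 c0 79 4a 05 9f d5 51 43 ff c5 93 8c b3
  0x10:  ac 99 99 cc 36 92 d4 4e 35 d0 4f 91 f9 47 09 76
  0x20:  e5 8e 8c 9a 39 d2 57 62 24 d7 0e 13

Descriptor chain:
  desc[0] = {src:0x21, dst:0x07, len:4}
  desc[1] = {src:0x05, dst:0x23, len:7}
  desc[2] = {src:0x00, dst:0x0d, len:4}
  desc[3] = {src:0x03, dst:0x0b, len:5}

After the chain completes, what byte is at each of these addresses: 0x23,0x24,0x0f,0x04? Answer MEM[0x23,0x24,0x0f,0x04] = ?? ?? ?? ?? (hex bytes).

MEM[0x23,0x24,0x0f,0x04] = 4a 05 8e 79

[0] 0x21->0x07 len=4 : 8e 8c 9a 39
[1] 0x05->0x23 len=7 : 4a 05 8e 8c 9a 39 ff
[2] 0x00->0x0d len=4 : 58 5f 10 c0
[3] 0x03->0x0b len=5 : c0 79 4a 05 8e
query mem[0x23]=0x4a, mem[0x24]=0x05, mem[0x0f]=0x8e, mem[0x04]=0x79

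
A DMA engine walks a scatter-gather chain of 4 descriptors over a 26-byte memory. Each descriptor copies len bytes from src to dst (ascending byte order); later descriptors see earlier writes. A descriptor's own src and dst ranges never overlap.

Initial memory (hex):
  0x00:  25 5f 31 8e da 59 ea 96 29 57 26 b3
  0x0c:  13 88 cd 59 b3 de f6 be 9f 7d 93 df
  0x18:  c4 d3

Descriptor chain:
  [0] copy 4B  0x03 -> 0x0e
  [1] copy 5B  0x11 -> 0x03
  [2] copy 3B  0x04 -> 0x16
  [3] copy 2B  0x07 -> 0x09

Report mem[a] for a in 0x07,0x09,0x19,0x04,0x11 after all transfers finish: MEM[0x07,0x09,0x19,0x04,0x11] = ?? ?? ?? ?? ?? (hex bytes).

#0 dst[0x0e+4] := {0x8e,0xda,0x59,0xea}
#1 dst[0x03+5] := {0xea,0xf6,0xbe,0x9f,0x7d}
#2 dst[0x16+3] := {0xf6,0xbe,0x9f}
#3 dst[0x09+2] := {0x7d,0x29}
query mem[0x07]=0x7d, mem[0x09]=0x7d, mem[0x19]=0xd3, mem[0x04]=0xf6, mem[0x11]=0xea

MEM[0x07,0x09,0x19,0x04,0x11] = 7d 7d d3 f6 ea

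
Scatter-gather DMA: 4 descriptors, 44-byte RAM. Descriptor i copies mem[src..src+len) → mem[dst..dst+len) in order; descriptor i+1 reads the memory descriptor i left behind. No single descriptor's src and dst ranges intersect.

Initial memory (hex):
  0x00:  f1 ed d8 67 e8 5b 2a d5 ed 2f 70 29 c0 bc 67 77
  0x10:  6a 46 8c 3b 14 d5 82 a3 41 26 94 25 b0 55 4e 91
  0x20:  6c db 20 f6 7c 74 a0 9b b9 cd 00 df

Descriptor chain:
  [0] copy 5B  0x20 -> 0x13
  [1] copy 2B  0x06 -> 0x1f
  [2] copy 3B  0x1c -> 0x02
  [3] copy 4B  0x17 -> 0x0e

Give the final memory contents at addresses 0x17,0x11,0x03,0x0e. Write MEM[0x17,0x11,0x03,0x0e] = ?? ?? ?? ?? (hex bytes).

MEM[0x17,0x11,0x03,0x0e] = 7c 94 55 7c

#0 dst[0x13+5] := {0x6c,0xdb,0x20,0xf6,0x7c}
#1 dst[0x1f+2] := {0x2a,0xd5}
#2 dst[0x02+3] := {0xb0,0x55,0x4e}
#3 dst[0x0e+4] := {0x7c,0x41,0x26,0x94}
query mem[0x17]=0x7c, mem[0x11]=0x94, mem[0x03]=0x55, mem[0x0e]=0x7c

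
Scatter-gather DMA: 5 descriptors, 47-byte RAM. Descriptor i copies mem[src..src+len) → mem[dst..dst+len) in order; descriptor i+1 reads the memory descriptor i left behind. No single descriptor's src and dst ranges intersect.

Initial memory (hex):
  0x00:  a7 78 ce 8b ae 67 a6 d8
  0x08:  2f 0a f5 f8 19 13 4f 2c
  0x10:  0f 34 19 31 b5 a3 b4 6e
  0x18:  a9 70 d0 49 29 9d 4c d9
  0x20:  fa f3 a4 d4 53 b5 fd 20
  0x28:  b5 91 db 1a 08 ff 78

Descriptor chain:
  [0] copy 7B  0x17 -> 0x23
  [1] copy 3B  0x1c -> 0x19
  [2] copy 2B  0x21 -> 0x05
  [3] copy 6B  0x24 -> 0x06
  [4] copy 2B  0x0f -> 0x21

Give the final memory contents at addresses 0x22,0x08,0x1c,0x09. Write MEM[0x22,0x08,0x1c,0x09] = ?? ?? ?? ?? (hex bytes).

MEM[0x22,0x08,0x1c,0x09] = 0f d0 29 49

  after D0: wrote 7B at 0x23 = 6ea970d049299d
  after D1: wrote 3B at 0x19 = 299d4c
  after D2: wrote 2B at 0x05 = f3a4
  after D3: wrote 6B at 0x06 = a970d049299d
  after D4: wrote 2B at 0x21 = 2c0f
query mem[0x22]=0x0f, mem[0x08]=0xd0, mem[0x1c]=0x29, mem[0x09]=0x49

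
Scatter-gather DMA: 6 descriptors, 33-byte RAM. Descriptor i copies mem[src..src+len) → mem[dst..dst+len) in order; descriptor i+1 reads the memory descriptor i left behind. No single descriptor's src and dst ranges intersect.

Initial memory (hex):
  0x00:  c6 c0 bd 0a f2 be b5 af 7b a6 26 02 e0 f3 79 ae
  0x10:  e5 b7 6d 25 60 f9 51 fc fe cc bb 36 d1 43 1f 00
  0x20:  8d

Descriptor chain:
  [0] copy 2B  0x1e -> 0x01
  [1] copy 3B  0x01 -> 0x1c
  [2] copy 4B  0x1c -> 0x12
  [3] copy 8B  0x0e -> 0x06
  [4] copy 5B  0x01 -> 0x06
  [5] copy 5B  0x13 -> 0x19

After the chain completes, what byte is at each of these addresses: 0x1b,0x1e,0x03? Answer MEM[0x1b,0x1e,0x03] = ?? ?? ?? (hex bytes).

#0 dst[0x01+2] := {0x1f,0x00}
#1 dst[0x1c+3] := {0x1f,0x00,0x0a}
#2 dst[0x12+4] := {0x1f,0x00,0x0a,0x00}
#3 dst[0x06+8] := {0x79,0xae,0xe5,0xb7,0x1f,0x00,0x0a,0x00}
#4 dst[0x06+5] := {0x1f,0x00,0x0a,0xf2,0xbe}
#5 dst[0x19+5] := {0x00,0x0a,0x00,0x51,0xfc}
query mem[0x1b]=0x00, mem[0x1e]=0x0a, mem[0x03]=0x0a

MEM[0x1b,0x1e,0x03] = 00 0a 0a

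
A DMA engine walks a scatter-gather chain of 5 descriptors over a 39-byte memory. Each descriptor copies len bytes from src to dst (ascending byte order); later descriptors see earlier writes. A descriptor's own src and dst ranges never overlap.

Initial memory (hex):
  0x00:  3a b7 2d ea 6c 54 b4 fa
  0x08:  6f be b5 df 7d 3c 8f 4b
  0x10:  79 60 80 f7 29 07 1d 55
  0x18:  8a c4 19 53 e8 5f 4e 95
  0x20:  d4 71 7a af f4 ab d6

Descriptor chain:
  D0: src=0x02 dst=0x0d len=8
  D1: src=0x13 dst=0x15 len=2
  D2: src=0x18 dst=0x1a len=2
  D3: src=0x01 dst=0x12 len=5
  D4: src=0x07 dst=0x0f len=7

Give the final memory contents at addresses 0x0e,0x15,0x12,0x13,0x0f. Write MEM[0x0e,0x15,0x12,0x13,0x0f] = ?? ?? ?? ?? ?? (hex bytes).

[0] 0x02->0x0d len=8 : 2d ea 6c 54 b4 fa 6f be
[1] 0x13->0x15 len=2 : 6f be
[2] 0x18->0x1a len=2 : 8a c4
[3] 0x01->0x12 len=5 : b7 2d ea 6c 54
[4] 0x07->0x0f len=7 : fa 6f be b5 df 7d 2d
query mem[0x0e]=0xea, mem[0x15]=0x2d, mem[0x12]=0xb5, mem[0x13]=0xdf, mem[0x0f]=0xfa

MEM[0x0e,0x15,0x12,0x13,0x0f] = ea 2d b5 df fa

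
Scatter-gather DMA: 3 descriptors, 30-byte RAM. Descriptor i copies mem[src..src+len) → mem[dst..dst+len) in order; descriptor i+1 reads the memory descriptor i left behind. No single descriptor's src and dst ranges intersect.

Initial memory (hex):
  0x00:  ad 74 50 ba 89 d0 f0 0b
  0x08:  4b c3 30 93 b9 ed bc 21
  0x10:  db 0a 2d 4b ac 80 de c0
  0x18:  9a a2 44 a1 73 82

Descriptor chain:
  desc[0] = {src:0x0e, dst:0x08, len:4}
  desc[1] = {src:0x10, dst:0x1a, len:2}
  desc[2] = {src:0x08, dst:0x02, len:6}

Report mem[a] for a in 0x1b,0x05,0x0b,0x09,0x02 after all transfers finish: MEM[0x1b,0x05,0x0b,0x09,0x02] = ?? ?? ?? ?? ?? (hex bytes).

#0 dst[0x08+4] := {0xbc,0x21,0xdb,0x0a}
#1 dst[0x1a+2] := {0xdb,0x0a}
#2 dst[0x02+6] := {0xbc,0x21,0xdb,0x0a,0xb9,0xed}
query mem[0x1b]=0x0a, mem[0x05]=0x0a, mem[0x0b]=0x0a, mem[0x09]=0x21, mem[0x02]=0xbc

MEM[0x1b,0x05,0x0b,0x09,0x02] = 0a 0a 0a 21 bc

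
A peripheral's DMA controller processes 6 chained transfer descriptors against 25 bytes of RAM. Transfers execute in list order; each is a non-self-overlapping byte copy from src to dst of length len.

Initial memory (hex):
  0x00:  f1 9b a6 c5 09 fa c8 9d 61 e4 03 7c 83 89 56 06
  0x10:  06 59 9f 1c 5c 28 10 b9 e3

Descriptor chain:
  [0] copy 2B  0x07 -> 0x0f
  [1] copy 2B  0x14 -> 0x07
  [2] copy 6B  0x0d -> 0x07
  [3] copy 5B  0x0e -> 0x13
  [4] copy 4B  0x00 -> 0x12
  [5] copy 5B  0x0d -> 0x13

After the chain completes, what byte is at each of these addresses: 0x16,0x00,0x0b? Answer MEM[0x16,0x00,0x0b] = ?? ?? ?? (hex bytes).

#0 dst[0x0f+2] := {0x9d,0x61}
#1 dst[0x07+2] := {0x5c,0x28}
#2 dst[0x07+6] := {0x89,0x56,0x9d,0x61,0x59,0x9f}
#3 dst[0x13+5] := {0x56,0x9d,0x61,0x59,0x9f}
#4 dst[0x12+4] := {0xf1,0x9b,0xa6,0xc5}
#5 dst[0x13+5] := {0x89,0x56,0x9d,0x61,0x59}
query mem[0x16]=0x61, mem[0x00]=0xf1, mem[0x0b]=0x59

MEM[0x16,0x00,0x0b] = 61 f1 59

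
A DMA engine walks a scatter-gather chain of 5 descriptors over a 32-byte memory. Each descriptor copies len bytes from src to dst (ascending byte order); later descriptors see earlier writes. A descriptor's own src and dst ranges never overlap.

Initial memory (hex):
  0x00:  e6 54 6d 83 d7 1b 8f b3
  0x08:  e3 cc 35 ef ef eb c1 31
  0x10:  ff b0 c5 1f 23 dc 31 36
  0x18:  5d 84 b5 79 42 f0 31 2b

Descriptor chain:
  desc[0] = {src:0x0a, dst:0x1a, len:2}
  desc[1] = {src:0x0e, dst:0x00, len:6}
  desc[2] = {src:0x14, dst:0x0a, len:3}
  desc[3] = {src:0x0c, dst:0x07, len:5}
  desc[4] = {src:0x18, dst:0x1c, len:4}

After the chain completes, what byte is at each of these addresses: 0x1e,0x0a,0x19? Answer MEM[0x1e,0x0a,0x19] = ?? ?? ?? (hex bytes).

MEM[0x1e,0x0a,0x19] = 35 31 84

[0] 0x0a->0x1a len=2 : 35 ef
[1] 0x0e->0x00 len=6 : c1 31 ff b0 c5 1f
[2] 0x14->0x0a len=3 : 23 dc 31
[3] 0x0c->0x07 len=5 : 31 eb c1 31 ff
[4] 0x18->0x1c len=4 : 5d 84 35 ef
query mem[0x1e]=0x35, mem[0x0a]=0x31, mem[0x19]=0x84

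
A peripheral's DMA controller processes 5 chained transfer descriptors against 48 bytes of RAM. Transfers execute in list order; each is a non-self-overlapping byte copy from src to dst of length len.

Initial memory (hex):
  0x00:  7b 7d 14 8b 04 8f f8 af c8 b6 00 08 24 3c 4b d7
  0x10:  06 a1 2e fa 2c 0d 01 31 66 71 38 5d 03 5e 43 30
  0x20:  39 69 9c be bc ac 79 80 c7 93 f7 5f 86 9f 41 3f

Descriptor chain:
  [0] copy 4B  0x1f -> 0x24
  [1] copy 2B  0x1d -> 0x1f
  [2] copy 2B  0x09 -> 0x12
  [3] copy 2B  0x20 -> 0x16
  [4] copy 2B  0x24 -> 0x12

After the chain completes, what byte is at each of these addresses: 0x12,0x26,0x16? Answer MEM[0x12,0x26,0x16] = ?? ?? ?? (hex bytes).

[0] 0x1f->0x24 len=4 : 30 39 69 9c
[1] 0x1d->0x1f len=2 : 5e 43
[2] 0x09->0x12 len=2 : b6 00
[3] 0x20->0x16 len=2 : 43 69
[4] 0x24->0x12 len=2 : 30 39
query mem[0x12]=0x30, mem[0x26]=0x69, mem[0x16]=0x43

MEM[0x12,0x26,0x16] = 30 69 43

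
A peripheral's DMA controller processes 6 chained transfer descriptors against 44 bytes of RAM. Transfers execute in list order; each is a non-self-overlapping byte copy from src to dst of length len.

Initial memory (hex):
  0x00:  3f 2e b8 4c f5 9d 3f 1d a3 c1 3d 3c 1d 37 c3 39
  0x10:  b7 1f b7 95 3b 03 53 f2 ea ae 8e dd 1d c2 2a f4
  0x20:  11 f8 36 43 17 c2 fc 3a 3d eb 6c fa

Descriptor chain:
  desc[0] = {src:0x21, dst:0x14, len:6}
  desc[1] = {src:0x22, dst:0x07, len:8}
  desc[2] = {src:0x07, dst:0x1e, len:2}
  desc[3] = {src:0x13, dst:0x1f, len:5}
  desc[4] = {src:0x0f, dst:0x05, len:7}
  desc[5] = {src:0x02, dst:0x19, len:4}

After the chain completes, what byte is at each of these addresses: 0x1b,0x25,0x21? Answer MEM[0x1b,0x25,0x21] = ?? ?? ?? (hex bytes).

MEM[0x1b,0x25,0x21] = f5 c2 36

D0: mem[0x14..0x19] <- [f8 36 43 17 c2 fc]
D1: mem[0x07..0x0e] <- [36 43 17 c2 fc 3a 3d eb]
D2: mem[0x1e..0x1f] <- [36 43]
D3: mem[0x1f..0x23] <- [95 f8 36 43 17]
D4: mem[0x05..0x0b] <- [39 b7 1f b7 95 f8 36]
D5: mem[0x19..0x1c] <- [b8 4c f5 39]
query mem[0x1b]=0xf5, mem[0x25]=0xc2, mem[0x21]=0x36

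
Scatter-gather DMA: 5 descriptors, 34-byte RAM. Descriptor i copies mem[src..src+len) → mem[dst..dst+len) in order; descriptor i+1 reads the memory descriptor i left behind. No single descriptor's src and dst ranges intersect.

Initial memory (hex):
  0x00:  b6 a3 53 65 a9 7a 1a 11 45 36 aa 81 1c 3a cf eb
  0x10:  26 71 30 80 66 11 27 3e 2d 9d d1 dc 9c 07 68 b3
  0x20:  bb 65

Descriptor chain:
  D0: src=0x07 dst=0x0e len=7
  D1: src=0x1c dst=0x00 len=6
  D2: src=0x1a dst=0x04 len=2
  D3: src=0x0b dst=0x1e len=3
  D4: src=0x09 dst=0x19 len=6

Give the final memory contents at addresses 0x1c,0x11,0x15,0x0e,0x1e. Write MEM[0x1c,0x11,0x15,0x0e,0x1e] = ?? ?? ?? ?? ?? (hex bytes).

[0] 0x07->0x0e len=7 : 11 45 36 aa 81 1c 3a
[1] 0x1c->0x00 len=6 : 9c 07 68 b3 bb 65
[2] 0x1a->0x04 len=2 : d1 dc
[3] 0x0b->0x1e len=3 : 81 1c 3a
[4] 0x09->0x19 len=6 : 36 aa 81 1c 3a 11
query mem[0x1c]=0x1c, mem[0x11]=0xaa, mem[0x15]=0x11, mem[0x0e]=0x11, mem[0x1e]=0x11

MEM[0x1c,0x11,0x15,0x0e,0x1e] = 1c aa 11 11 11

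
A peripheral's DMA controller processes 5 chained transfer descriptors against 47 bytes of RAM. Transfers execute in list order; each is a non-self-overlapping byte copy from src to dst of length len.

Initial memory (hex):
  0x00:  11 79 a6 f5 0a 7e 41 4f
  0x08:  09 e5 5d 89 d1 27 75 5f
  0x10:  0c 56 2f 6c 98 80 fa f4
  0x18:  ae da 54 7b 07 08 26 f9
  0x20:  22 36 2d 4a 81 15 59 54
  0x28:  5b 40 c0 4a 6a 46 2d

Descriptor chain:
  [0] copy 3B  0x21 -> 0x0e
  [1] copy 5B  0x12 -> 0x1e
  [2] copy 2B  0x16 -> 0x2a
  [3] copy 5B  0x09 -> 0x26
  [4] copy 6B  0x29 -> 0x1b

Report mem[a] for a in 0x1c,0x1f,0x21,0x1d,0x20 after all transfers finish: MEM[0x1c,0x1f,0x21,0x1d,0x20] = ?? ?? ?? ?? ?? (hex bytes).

MEM[0x1c,0x1f,0x21,0x1d,0x20] = 27 46 80 f4 2d

[0] 0x21->0x0e len=3 : 36 2d 4a
[1] 0x12->0x1e len=5 : 2f 6c 98 80 fa
[2] 0x16->0x2a len=2 : fa f4
[3] 0x09->0x26 len=5 : e5 5d 89 d1 27
[4] 0x29->0x1b len=6 : d1 27 f4 6a 46 2d
query mem[0x1c]=0x27, mem[0x1f]=0x46, mem[0x21]=0x80, mem[0x1d]=0xf4, mem[0x20]=0x2d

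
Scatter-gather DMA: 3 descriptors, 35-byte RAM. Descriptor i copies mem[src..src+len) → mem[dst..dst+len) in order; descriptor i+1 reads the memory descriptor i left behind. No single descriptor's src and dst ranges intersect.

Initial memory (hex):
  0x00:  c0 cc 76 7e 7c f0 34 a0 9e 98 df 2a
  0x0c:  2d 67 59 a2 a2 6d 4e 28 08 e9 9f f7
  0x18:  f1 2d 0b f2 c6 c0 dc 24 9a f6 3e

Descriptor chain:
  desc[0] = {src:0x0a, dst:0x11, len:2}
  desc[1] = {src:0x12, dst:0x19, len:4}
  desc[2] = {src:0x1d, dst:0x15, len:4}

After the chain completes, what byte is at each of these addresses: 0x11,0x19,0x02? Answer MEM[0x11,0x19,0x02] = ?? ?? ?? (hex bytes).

MEM[0x11,0x19,0x02] = df 2a 76

D0: mem[0x11..0x12] <- [df 2a]
D1: mem[0x19..0x1c] <- [2a 28 08 e9]
D2: mem[0x15..0x18] <- [c0 dc 24 9a]
query mem[0x11]=0xdf, mem[0x19]=0x2a, mem[0x02]=0x76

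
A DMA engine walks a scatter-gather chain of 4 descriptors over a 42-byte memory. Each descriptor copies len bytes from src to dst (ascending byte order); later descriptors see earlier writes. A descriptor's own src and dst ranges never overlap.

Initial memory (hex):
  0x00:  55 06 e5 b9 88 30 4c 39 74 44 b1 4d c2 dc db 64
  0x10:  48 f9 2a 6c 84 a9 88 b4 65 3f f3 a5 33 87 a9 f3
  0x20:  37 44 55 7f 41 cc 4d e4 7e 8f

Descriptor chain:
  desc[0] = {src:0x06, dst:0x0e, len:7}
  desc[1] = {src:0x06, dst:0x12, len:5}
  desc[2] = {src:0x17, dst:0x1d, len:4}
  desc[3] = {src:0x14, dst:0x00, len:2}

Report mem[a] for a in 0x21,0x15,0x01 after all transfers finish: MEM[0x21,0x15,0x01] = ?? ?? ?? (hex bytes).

MEM[0x21,0x15,0x01] = 44 44 44

#0 dst[0x0e+7] := {0x4c,0x39,0x74,0x44,0xb1,0x4d,0xc2}
#1 dst[0x12+5] := {0x4c,0x39,0x74,0x44,0xb1}
#2 dst[0x1d+4] := {0xb4,0x65,0x3f,0xf3}
#3 dst[0x00+2] := {0x74,0x44}
query mem[0x21]=0x44, mem[0x15]=0x44, mem[0x01]=0x44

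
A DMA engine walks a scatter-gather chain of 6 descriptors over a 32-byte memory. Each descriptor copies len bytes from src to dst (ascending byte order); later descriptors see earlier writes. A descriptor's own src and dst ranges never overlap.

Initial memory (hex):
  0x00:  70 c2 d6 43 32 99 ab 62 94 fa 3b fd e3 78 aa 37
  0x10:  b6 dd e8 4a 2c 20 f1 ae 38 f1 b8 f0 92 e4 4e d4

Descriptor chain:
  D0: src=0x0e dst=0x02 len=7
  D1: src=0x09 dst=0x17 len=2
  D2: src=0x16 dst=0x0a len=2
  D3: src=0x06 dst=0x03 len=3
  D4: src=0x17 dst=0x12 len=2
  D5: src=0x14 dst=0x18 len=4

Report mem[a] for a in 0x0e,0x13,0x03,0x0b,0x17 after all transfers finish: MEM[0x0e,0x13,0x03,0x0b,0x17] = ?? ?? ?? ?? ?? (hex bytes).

MEM[0x0e,0x13,0x03,0x0b,0x17] = aa 3b e8 fa fa

D0: mem[0x02..0x08] <- [aa 37 b6 dd e8 4a 2c]
D1: mem[0x17..0x18] <- [fa 3b]
D2: mem[0x0a..0x0b] <- [f1 fa]
D3: mem[0x03..0x05] <- [e8 4a 2c]
D4: mem[0x12..0x13] <- [fa 3b]
D5: mem[0x18..0x1b] <- [2c 20 f1 fa]
query mem[0x0e]=0xaa, mem[0x13]=0x3b, mem[0x03]=0xe8, mem[0x0b]=0xfa, mem[0x17]=0xfa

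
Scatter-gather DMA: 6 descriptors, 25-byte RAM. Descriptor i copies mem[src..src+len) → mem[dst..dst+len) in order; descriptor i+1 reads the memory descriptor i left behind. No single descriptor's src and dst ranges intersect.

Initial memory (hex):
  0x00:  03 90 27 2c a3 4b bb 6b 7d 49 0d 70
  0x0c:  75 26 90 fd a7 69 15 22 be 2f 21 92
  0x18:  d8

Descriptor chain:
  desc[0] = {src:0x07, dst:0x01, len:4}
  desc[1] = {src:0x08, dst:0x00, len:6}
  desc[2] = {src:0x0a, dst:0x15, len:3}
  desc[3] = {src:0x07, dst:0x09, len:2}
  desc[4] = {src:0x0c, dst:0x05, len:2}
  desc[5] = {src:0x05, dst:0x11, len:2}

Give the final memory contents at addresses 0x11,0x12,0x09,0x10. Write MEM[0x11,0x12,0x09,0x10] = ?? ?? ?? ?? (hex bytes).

D0: mem[0x01..0x04] <- [6b 7d 49 0d]
D1: mem[0x00..0x05] <- [7d 49 0d 70 75 26]
D2: mem[0x15..0x17] <- [0d 70 75]
D3: mem[0x09..0x0a] <- [6b 7d]
D4: mem[0x05..0x06] <- [75 26]
D5: mem[0x11..0x12] <- [75 26]
query mem[0x11]=0x75, mem[0x12]=0x26, mem[0x09]=0x6b, mem[0x10]=0xa7

MEM[0x11,0x12,0x09,0x10] = 75 26 6b a7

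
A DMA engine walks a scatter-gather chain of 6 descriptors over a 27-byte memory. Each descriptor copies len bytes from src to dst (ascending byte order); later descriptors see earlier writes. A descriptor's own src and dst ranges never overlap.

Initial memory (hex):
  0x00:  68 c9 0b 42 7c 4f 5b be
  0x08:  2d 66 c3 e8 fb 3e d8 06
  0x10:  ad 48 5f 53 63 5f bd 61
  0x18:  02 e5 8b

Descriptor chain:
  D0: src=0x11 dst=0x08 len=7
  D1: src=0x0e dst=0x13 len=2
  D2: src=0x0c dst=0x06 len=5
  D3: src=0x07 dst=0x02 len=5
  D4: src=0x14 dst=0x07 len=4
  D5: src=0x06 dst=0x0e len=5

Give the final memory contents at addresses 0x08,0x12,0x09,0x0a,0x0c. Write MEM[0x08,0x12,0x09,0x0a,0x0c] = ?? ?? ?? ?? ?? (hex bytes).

D0: mem[0x08..0x0e] <- [48 5f 53 63 5f bd 61]
D1: mem[0x13..0x14] <- [61 06]
D2: mem[0x06..0x0a] <- [5f bd 61 06 ad]
D3: mem[0x02..0x06] <- [bd 61 06 ad 63]
D4: mem[0x07..0x0a] <- [06 5f bd 61]
D5: mem[0x0e..0x12] <- [63 06 5f bd 61]
query mem[0x08]=0x5f, mem[0x12]=0x61, mem[0x09]=0xbd, mem[0x0a]=0x61, mem[0x0c]=0x5f

MEM[0x08,0x12,0x09,0x0a,0x0c] = 5f 61 bd 61 5f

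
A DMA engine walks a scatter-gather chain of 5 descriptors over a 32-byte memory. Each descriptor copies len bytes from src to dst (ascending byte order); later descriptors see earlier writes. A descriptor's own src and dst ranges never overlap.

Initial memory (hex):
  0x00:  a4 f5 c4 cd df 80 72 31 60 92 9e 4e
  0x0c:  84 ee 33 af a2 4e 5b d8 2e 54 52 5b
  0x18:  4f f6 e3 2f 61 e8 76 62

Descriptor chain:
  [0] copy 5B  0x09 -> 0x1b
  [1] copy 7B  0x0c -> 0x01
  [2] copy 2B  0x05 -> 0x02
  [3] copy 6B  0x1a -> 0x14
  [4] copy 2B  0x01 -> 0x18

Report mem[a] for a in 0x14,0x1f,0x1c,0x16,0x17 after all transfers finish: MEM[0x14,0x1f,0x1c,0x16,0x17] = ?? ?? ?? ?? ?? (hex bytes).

  after D0: wrote 5B at 0x1b = 929e4e84ee
  after D1: wrote 7B at 0x01 = 84ee33afa24e5b
  after D2: wrote 2B at 0x02 = a24e
  after D3: wrote 6B at 0x14 = e3929e4e84ee
  after D4: wrote 2B at 0x18 = 84a2
query mem[0x14]=0xe3, mem[0x1f]=0xee, mem[0x1c]=0x9e, mem[0x16]=0x9e, mem[0x17]=0x4e

MEM[0x14,0x1f,0x1c,0x16,0x17] = e3 ee 9e 9e 4e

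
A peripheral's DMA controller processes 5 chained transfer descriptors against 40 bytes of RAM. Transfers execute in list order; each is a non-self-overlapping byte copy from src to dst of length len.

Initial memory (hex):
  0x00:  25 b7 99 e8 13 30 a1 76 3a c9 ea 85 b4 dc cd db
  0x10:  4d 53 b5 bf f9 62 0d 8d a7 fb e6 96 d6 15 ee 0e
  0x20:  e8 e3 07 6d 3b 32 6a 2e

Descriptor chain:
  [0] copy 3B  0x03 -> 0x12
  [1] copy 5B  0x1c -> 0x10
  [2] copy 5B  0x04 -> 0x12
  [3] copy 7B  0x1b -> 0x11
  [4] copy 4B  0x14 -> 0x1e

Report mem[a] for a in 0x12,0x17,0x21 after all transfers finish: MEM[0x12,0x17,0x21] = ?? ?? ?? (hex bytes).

MEM[0x12,0x17,0x21] = d6 e3 e3

D0: mem[0x12..0x14] <- [e8 13 30]
D1: mem[0x10..0x14] <- [d6 15 ee 0e e8]
D2: mem[0x12..0x16] <- [13 30 a1 76 3a]
D3: mem[0x11..0x17] <- [96 d6 15 ee 0e e8 e3]
D4: mem[0x1e..0x21] <- [ee 0e e8 e3]
query mem[0x12]=0xd6, mem[0x17]=0xe3, mem[0x21]=0xe3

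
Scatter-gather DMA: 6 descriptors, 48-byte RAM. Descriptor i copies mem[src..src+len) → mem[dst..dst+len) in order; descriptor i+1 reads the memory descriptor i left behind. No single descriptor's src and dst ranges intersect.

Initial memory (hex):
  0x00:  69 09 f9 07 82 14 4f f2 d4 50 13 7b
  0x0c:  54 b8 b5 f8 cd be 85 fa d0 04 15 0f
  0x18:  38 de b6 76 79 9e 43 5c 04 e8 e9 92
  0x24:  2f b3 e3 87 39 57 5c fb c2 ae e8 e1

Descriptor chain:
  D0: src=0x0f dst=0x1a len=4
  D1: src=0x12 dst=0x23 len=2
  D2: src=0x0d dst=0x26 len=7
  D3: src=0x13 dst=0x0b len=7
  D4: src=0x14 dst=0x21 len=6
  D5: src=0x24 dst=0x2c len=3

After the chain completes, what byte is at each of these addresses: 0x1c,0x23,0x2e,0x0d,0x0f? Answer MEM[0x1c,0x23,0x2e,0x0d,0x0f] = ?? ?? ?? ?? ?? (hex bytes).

MEM[0x1c,0x23,0x2e,0x0d,0x0f] = be 15 de 04 0f

[0] 0x0f->0x1a len=4 : f8 cd be 85
[1] 0x12->0x23 len=2 : 85 fa
[2] 0x0d->0x26 len=7 : b8 b5 f8 cd be 85 fa
[3] 0x13->0x0b len=7 : fa d0 04 15 0f 38 de
[4] 0x14->0x21 len=6 : d0 04 15 0f 38 de
[5] 0x24->0x2c len=3 : 0f 38 de
query mem[0x1c]=0xbe, mem[0x23]=0x15, mem[0x2e]=0xde, mem[0x0d]=0x04, mem[0x0f]=0x0f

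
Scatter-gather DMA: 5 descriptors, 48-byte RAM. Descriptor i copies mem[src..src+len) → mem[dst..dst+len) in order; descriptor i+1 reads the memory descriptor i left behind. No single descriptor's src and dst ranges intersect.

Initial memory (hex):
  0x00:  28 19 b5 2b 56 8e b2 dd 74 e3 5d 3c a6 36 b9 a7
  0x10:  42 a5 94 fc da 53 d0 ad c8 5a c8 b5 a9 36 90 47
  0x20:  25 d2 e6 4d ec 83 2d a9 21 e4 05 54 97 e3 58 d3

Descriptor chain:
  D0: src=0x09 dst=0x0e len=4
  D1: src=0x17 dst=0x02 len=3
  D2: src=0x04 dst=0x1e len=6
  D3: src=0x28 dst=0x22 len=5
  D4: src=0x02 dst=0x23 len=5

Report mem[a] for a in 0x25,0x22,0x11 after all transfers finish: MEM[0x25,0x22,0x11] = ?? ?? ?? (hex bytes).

  after D0: wrote 4B at 0x0e = e35d3ca6
  after D1: wrote 3B at 0x02 = adc85a
  after D2: wrote 6B at 0x1e = 5a8eb2dd74e3
  after D3: wrote 5B at 0x22 = 21e4055497
  after D4: wrote 5B at 0x23 = adc85a8eb2
query mem[0x25]=0x5a, mem[0x22]=0x21, mem[0x11]=0xa6

MEM[0x25,0x22,0x11] = 5a 21 a6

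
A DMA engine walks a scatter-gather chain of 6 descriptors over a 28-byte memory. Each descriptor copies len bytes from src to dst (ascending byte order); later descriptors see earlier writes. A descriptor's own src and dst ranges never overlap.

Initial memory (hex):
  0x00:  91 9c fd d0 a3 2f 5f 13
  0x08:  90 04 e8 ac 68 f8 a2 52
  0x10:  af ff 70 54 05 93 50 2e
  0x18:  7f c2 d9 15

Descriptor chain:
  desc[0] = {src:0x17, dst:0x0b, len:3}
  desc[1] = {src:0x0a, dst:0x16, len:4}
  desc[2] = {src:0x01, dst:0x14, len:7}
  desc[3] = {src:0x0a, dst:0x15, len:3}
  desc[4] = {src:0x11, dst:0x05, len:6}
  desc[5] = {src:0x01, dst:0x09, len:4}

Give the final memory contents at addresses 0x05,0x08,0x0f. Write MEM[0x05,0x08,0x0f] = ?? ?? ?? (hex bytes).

  after D0: wrote 3B at 0x0b = 2e7fc2
  after D1: wrote 4B at 0x16 = e82e7fc2
  after D2: wrote 7B at 0x14 = 9cfdd0a32f5f13
  after D3: wrote 3B at 0x15 = e82e7f
  after D4: wrote 6B at 0x05 = ff70549ce82e
  after D5: wrote 4B at 0x09 = 9cfdd0a3
query mem[0x05]=0xff, mem[0x08]=0x9c, mem[0x0f]=0x52

MEM[0x05,0x08,0x0f] = ff 9c 52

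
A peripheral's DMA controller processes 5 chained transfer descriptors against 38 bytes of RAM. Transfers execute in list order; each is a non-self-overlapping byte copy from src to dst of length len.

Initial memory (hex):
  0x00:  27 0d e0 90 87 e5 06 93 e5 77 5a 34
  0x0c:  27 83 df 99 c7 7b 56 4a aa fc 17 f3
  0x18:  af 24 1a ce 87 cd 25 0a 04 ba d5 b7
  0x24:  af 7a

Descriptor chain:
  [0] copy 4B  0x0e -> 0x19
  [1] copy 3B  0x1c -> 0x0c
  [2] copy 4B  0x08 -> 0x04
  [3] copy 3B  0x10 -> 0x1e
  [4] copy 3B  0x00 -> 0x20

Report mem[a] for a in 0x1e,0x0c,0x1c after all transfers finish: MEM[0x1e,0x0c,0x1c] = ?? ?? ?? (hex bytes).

MEM[0x1e,0x0c,0x1c] = c7 7b 7b

[0] 0x0e->0x19 len=4 : df 99 c7 7b
[1] 0x1c->0x0c len=3 : 7b cd 25
[2] 0x08->0x04 len=4 : e5 77 5a 34
[3] 0x10->0x1e len=3 : c7 7b 56
[4] 0x00->0x20 len=3 : 27 0d e0
query mem[0x1e]=0xc7, mem[0x0c]=0x7b, mem[0x1c]=0x7b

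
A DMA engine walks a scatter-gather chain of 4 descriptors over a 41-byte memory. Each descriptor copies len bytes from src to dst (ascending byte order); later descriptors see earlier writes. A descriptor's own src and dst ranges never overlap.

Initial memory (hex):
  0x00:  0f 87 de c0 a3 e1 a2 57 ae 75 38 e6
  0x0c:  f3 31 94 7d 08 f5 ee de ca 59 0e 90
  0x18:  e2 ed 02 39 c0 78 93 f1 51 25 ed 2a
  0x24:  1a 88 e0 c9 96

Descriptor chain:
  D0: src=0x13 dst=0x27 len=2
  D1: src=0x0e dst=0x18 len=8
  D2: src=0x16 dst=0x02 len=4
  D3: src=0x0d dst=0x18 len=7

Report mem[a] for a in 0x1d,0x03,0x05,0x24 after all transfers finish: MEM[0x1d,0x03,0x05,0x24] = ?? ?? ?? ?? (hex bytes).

D0: mem[0x27..0x28] <- [de ca]
D1: mem[0x18..0x1f] <- [94 7d 08 f5 ee de ca 59]
D2: mem[0x02..0x05] <- [0e 90 94 7d]
D3: mem[0x18..0x1e] <- [31 94 7d 08 f5 ee de]
query mem[0x1d]=0xee, mem[0x03]=0x90, mem[0x05]=0x7d, mem[0x24]=0x1a

MEM[0x1d,0x03,0x05,0x24] = ee 90 7d 1a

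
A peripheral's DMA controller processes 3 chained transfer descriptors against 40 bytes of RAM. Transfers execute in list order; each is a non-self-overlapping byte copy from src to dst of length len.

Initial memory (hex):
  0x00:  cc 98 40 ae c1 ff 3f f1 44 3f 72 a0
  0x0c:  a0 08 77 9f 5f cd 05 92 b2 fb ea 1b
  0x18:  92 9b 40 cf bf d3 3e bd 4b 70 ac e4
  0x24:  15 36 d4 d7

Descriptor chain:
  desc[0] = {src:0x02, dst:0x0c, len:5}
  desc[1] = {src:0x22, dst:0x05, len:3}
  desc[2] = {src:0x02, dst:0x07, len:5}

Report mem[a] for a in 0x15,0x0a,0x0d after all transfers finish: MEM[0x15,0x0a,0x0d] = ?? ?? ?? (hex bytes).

MEM[0x15,0x0a,0x0d] = fb ac ae

#0 dst[0x0c+5] := {0x40,0xae,0xc1,0xff,0x3f}
#1 dst[0x05+3] := {0xac,0xe4,0x15}
#2 dst[0x07+5] := {0x40,0xae,0xc1,0xac,0xe4}
query mem[0x15]=0xfb, mem[0x0a]=0xac, mem[0x0d]=0xae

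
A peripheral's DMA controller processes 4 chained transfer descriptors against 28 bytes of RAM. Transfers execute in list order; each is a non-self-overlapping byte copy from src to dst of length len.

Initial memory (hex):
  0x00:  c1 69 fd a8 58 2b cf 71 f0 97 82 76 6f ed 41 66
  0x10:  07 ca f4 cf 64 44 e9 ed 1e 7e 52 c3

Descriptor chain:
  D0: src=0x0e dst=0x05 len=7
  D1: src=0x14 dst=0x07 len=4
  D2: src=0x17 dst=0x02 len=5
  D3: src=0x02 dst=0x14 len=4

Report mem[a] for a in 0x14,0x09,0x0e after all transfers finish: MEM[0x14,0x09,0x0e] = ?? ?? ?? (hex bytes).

MEM[0x14,0x09,0x0e] = ed e9 41

  after D0: wrote 7B at 0x05 = 416607caf4cf64
  after D1: wrote 4B at 0x07 = 6444e9ed
  after D2: wrote 5B at 0x02 = ed1e7e52c3
  after D3: wrote 4B at 0x14 = ed1e7e52
query mem[0x14]=0xed, mem[0x09]=0xe9, mem[0x0e]=0x41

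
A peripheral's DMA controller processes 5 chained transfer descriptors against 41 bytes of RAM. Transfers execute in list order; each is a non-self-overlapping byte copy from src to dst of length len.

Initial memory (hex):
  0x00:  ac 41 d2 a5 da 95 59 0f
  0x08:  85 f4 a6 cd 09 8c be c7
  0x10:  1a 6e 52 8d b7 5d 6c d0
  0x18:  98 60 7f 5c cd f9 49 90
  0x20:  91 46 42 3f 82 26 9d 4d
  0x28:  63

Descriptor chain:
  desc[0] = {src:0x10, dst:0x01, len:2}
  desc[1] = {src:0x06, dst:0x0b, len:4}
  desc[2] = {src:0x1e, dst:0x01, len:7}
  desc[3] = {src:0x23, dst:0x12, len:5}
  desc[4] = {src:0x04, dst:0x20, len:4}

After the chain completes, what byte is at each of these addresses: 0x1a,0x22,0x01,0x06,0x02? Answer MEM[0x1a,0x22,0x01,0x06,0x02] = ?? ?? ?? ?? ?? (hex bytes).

[0] 0x10->0x01 len=2 : 1a 6e
[1] 0x06->0x0b len=4 : 59 0f 85 f4
[2] 0x1e->0x01 len=7 : 49 90 91 46 42 3f 82
[3] 0x23->0x12 len=5 : 3f 82 26 9d 4d
[4] 0x04->0x20 len=4 : 46 42 3f 82
query mem[0x1a]=0x7f, mem[0x22]=0x3f, mem[0x01]=0x49, mem[0x06]=0x3f, mem[0x02]=0x90

MEM[0x1a,0x22,0x01,0x06,0x02] = 7f 3f 49 3f 90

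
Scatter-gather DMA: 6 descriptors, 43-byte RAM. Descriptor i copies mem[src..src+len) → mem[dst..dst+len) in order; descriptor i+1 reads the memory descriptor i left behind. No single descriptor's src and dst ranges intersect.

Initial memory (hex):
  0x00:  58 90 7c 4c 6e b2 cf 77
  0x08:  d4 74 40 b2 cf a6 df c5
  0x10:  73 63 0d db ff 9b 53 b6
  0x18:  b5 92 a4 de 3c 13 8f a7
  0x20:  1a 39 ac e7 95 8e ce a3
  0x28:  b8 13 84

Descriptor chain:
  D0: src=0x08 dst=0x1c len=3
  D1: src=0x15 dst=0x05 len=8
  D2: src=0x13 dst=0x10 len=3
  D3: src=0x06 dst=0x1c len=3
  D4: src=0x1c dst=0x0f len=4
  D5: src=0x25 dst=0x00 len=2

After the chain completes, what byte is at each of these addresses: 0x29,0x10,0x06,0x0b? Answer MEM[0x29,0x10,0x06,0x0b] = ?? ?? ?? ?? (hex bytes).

MEM[0x29,0x10,0x06,0x0b] = 13 b6 53 de

[0] 0x08->0x1c len=3 : d4 74 40
[1] 0x15->0x05 len=8 : 9b 53 b6 b5 92 a4 de d4
[2] 0x13->0x10 len=3 : db ff 9b
[3] 0x06->0x1c len=3 : 53 b6 b5
[4] 0x1c->0x0f len=4 : 53 b6 b5 a7
[5] 0x25->0x00 len=2 : 8e ce
query mem[0x29]=0x13, mem[0x10]=0xb6, mem[0x06]=0x53, mem[0x0b]=0xde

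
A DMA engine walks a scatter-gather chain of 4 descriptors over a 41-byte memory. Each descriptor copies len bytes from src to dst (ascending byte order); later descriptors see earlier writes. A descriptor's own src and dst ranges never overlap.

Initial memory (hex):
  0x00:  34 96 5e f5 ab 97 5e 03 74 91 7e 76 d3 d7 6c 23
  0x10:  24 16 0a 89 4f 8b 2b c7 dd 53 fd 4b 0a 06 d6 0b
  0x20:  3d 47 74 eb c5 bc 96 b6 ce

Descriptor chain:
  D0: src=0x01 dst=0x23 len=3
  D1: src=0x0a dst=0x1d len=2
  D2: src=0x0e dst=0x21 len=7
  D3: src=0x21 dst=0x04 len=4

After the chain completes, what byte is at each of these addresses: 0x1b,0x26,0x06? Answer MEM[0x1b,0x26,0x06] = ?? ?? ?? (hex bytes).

#0 dst[0x23+3] := {0x96,0x5e,0xf5}
#1 dst[0x1d+2] := {0x7e,0x76}
#2 dst[0x21+7] := {0x6c,0x23,0x24,0x16,0x0a,0x89,0x4f}
#3 dst[0x04+4] := {0x6c,0x23,0x24,0x16}
query mem[0x1b]=0x4b, mem[0x26]=0x89, mem[0x06]=0x24

MEM[0x1b,0x26,0x06] = 4b 89 24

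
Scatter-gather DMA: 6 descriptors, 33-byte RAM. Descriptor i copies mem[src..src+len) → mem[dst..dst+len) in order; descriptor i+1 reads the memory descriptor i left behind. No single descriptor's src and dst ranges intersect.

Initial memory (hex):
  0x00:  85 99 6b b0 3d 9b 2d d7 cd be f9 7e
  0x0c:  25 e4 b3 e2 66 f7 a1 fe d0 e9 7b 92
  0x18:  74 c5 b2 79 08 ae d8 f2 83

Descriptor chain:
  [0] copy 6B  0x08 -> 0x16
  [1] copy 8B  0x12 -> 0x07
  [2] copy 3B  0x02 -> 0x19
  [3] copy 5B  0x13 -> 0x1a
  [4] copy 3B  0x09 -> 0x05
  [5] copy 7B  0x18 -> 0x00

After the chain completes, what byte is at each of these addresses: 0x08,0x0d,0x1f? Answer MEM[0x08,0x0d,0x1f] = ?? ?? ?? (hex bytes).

MEM[0x08,0x0d,0x1f] = fe f9 f2

D0: mem[0x16..0x1b] <- [cd be f9 7e 25 e4]
D1: mem[0x07..0x0e] <- [a1 fe d0 e9 cd be f9 7e]
D2: mem[0x19..0x1b] <- [6b b0 3d]
D3: mem[0x1a..0x1e] <- [fe d0 e9 cd be]
D4: mem[0x05..0x07] <- [d0 e9 cd]
D5: mem[0x00..0x06] <- [f9 6b fe d0 e9 cd be]
query mem[0x08]=0xfe, mem[0x0d]=0xf9, mem[0x1f]=0xf2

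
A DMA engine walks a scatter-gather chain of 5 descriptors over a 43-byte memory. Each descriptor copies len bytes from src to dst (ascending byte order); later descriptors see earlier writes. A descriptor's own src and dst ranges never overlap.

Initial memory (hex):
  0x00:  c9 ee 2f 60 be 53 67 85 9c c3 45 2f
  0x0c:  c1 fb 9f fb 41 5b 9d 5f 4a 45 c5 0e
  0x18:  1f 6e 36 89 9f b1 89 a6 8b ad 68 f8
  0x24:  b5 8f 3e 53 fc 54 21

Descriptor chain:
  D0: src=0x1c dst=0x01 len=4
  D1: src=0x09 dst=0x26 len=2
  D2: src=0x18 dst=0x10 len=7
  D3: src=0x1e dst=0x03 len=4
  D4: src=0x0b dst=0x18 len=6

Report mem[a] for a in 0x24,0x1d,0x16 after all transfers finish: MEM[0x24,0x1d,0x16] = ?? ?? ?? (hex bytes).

D0: mem[0x01..0x04] <- [9f b1 89 a6]
D1: mem[0x26..0x27] <- [c3 45]
D2: mem[0x10..0x16] <- [1f 6e 36 89 9f b1 89]
D3: mem[0x03..0x06] <- [89 a6 8b ad]
D4: mem[0x18..0x1d] <- [2f c1 fb 9f fb 1f]
query mem[0x24]=0xb5, mem[0x1d]=0x1f, mem[0x16]=0x89

MEM[0x24,0x1d,0x16] = b5 1f 89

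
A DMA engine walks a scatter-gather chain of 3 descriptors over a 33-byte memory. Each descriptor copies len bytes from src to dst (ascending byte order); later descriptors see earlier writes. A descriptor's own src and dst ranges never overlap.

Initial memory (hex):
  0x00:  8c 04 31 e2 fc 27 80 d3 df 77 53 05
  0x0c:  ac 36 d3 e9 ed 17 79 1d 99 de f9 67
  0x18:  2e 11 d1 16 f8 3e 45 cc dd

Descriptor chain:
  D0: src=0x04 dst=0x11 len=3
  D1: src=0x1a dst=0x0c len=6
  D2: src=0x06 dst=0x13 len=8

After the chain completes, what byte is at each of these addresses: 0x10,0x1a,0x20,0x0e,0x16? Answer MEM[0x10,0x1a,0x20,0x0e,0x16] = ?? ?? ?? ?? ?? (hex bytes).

MEM[0x10,0x1a,0x20,0x0e,0x16] = 45 16 dd f8 77

[0] 0x04->0x11 len=3 : fc 27 80
[1] 0x1a->0x0c len=6 : d1 16 f8 3e 45 cc
[2] 0x06->0x13 len=8 : 80 d3 df 77 53 05 d1 16
query mem[0x10]=0x45, mem[0x1a]=0x16, mem[0x20]=0xdd, mem[0x0e]=0xf8, mem[0x16]=0x77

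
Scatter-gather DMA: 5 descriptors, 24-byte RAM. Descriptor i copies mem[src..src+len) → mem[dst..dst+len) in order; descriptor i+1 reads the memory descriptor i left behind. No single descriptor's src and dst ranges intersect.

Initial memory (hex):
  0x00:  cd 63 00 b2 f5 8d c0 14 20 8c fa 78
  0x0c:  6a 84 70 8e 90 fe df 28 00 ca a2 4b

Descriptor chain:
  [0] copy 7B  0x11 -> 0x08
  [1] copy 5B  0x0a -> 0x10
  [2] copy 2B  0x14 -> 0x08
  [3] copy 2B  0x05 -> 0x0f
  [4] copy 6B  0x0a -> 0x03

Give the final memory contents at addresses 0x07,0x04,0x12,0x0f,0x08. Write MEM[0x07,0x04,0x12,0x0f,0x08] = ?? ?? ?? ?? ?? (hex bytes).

[0] 0x11->0x08 len=7 : fe df 28 00 ca a2 4b
[1] 0x0a->0x10 len=5 : 28 00 ca a2 4b
[2] 0x14->0x08 len=2 : 4b ca
[3] 0x05->0x0f len=2 : 8d c0
[4] 0x0a->0x03 len=6 : 28 00 ca a2 4b 8d
query mem[0x07]=0x4b, mem[0x04]=0x00, mem[0x12]=0xca, mem[0x0f]=0x8d, mem[0x08]=0x8d

MEM[0x07,0x04,0x12,0x0f,0x08] = 4b 00 ca 8d 8d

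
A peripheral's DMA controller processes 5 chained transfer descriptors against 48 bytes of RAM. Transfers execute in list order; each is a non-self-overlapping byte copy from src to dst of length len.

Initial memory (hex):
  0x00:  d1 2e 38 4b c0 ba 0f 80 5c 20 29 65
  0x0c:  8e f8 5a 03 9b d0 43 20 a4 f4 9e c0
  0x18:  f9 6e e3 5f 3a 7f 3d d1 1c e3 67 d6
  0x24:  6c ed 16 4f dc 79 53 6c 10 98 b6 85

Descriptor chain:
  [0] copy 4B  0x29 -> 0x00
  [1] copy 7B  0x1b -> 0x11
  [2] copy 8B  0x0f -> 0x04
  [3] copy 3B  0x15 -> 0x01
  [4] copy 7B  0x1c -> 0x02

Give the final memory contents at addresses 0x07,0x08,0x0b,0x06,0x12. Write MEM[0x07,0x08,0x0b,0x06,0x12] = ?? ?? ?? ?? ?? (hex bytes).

  after D0: wrote 4B at 0x00 = 79536c10
  after D1: wrote 7B at 0x11 = 5f3a7f3dd11ce3
  after D2: wrote 8B at 0x04 = 039b5f3a7f3dd11c
  after D3: wrote 3B at 0x01 = d11ce3
  after D4: wrote 7B at 0x02 = 3a7f3dd11ce367
query mem[0x07]=0xe3, mem[0x08]=0x67, mem[0x0b]=0x1c, mem[0x06]=0x1c, mem[0x12]=0x3a

MEM[0x07,0x08,0x0b,0x06,0x12] = e3 67 1c 1c 3a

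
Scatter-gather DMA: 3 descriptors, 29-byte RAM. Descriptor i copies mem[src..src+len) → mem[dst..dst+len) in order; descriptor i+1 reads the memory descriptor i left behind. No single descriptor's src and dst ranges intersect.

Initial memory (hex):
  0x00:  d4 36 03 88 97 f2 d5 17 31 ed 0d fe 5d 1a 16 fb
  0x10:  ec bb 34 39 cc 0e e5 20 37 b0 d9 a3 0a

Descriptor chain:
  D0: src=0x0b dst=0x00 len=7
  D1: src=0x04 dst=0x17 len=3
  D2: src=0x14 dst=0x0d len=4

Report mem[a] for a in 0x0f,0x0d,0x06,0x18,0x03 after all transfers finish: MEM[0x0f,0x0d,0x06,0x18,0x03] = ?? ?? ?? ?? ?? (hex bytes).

MEM[0x0f,0x0d,0x06,0x18,0x03] = e5 cc bb ec 16

D0: mem[0x00..0x06] <- [fe 5d 1a 16 fb ec bb]
D1: mem[0x17..0x19] <- [fb ec bb]
D2: mem[0x0d..0x10] <- [cc 0e e5 fb]
query mem[0x0f]=0xe5, mem[0x0d]=0xcc, mem[0x06]=0xbb, mem[0x18]=0xec, mem[0x03]=0x16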